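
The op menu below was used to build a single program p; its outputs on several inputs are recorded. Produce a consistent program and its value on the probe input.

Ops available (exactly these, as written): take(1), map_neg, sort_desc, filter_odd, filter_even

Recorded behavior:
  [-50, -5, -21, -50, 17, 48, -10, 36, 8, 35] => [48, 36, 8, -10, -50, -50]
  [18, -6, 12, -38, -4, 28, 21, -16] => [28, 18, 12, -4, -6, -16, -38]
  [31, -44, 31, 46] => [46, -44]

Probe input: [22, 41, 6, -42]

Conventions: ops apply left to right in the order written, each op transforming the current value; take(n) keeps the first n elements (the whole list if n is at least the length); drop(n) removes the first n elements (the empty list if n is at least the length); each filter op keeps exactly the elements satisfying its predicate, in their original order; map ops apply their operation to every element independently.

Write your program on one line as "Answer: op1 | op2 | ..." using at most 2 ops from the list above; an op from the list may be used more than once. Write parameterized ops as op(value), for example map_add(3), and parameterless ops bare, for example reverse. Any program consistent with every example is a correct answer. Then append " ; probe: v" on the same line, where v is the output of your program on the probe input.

filter_even | sort_desc ; probe: [22, 6, -42]

Check, running the answer program on each example:
  [-50, -5, -21, -50, 17, 48, -10, 36, 8, 35] -> [-50, -50, 48, -10, 36, 8] -> [48, 36, 8, -10, -50, -50]
  [18, -6, 12, -38, -4, 28, 21, -16] -> [18, -6, 12, -38, -4, 28, -16] -> [28, 18, 12, -4, -6, -16, -38]
  [31, -44, 31, 46] -> [-44, 46] -> [46, -44]
  probe: [22, 41, 6, -42] -> [22, 6, -42] -> [22, 6, -42]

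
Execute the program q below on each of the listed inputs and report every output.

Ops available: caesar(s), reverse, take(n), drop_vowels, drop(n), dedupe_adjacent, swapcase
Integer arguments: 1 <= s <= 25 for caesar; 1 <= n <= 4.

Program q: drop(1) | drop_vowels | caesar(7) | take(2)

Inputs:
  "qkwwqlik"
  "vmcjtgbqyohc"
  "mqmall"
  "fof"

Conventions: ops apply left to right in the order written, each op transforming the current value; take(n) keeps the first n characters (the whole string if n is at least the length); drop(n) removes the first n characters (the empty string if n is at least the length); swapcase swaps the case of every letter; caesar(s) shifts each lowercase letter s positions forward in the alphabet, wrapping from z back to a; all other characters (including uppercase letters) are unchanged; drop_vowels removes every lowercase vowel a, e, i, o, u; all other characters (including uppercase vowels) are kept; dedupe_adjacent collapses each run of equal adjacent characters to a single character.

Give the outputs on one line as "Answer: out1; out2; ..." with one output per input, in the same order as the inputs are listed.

Execution, op by op:
  "qkwwqlik" -> "kwwqlik" -> "kwwqlk" -> "rddxsr" -> "rd"
  "vmcjtgbqyohc" -> "mcjtgbqyohc" -> "mcjtgbqyhc" -> "tjqanixfoj" -> "tj"
  "mqmall" -> "qmall" -> "qmll" -> "xtss" -> "xt"
  "fof" -> "of" -> "f" -> "m" -> "m"

"rd"; "tj"; "xt"; "m"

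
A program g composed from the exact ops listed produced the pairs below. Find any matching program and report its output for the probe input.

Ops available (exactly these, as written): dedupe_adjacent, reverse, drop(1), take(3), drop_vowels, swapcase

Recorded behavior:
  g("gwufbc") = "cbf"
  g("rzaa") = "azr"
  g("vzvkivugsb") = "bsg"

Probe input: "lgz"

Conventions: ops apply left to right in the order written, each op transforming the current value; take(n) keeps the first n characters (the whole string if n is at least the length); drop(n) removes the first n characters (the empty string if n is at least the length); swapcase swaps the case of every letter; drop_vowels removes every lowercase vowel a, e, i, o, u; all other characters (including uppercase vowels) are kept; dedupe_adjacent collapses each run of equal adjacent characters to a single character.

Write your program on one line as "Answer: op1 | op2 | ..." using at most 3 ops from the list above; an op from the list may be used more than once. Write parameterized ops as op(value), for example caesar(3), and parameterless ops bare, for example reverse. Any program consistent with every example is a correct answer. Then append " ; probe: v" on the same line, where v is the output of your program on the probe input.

reverse | dedupe_adjacent | take(3) ; probe: "zgl"

Check, running the answer program on each example:
  "gwufbc" -> "cbfuwg" -> "cbfuwg" -> "cbf"
  "rzaa" -> "aazr" -> "azr" -> "azr"
  "vzvkivugsb" -> "bsguvikvzv" -> "bsguvikvzv" -> "bsg"
  probe: "lgz" -> "zgl" -> "zgl" -> "zgl"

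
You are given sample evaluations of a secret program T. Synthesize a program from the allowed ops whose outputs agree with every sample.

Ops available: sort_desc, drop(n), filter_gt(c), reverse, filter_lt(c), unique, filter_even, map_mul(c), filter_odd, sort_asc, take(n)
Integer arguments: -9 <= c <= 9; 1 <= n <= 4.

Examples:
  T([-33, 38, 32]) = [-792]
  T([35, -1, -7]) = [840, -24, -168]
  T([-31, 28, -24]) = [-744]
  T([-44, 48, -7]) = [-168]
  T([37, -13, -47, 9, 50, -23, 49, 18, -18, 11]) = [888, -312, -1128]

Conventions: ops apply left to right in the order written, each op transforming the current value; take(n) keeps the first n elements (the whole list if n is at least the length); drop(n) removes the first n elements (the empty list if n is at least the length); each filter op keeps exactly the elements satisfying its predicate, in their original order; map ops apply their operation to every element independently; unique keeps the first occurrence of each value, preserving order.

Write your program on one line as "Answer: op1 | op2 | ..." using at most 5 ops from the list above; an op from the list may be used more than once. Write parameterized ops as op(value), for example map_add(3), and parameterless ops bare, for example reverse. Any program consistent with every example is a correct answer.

filter_odd | map_mul(-4) | take(3) | map_mul(-6)

Check, running the answer program on each example:
  [-33, 38, 32] -> [-33] -> [132] -> [132] -> [-792]
  [35, -1, -7] -> [35, -1, -7] -> [-140, 4, 28] -> [-140, 4, 28] -> [840, -24, -168]
  [-31, 28, -24] -> [-31] -> [124] -> [124] -> [-744]
  [-44, 48, -7] -> [-7] -> [28] -> [28] -> [-168]
  [37, -13, -47, 9, 50, -23, 49, 18, -18, 11] -> [37, -13, -47, 9, -23, 49, 11] -> [-148, 52, 188, -36, 92, -196, -44] -> [-148, 52, 188] -> [888, -312, -1128]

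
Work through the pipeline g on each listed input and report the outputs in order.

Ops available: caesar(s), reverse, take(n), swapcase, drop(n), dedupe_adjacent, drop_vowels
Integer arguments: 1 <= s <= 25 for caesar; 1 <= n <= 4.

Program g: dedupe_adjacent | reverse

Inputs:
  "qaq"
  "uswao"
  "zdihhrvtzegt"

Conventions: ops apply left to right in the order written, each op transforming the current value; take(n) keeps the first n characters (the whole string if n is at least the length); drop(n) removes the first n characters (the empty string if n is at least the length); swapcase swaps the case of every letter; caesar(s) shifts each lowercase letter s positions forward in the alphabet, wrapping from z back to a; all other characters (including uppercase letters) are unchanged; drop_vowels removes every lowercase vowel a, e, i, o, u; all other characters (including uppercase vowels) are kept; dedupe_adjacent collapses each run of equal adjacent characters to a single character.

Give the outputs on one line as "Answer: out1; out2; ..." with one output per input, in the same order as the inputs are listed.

Execution, op by op:
  "qaq" -> "qaq" -> "qaq"
  "uswao" -> "uswao" -> "oawsu"
  "zdihhrvtzegt" -> "zdihrvtzegt" -> "tgeztvrhidz"

"qaq"; "oawsu"; "tgeztvrhidz"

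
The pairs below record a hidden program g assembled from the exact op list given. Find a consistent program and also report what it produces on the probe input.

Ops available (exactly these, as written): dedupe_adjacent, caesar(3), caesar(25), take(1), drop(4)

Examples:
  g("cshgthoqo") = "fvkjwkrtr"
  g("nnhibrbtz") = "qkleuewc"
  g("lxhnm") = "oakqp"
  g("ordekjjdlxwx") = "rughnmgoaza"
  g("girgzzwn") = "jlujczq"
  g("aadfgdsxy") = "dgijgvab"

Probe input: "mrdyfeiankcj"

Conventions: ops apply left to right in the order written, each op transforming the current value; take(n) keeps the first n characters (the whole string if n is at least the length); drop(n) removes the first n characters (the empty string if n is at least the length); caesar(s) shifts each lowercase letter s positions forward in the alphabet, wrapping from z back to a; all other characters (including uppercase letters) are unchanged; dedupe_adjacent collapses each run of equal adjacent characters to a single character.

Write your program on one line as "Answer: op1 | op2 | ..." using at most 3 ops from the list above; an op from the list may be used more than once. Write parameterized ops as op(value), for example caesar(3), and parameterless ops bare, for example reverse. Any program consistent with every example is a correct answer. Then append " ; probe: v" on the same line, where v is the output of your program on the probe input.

caesar(3) | dedupe_adjacent ; probe: "pugbihldqnfm"

Check, running the answer program on each example:
  "cshgthoqo" -> "fvkjwkrtr" -> "fvkjwkrtr"
  "nnhibrbtz" -> "qqkleuewc" -> "qkleuewc"
  "lxhnm" -> "oakqp" -> "oakqp"
  "ordekjjdlxwx" -> "rughnmmgoaza" -> "rughnmgoaza"
  "girgzzwn" -> "jlujcczq" -> "jlujczq"
  "aadfgdsxy" -> "ddgijgvab" -> "dgijgvab"
  probe: "mrdyfeiankcj" -> "pugbihldqnfm" -> "pugbihldqnfm"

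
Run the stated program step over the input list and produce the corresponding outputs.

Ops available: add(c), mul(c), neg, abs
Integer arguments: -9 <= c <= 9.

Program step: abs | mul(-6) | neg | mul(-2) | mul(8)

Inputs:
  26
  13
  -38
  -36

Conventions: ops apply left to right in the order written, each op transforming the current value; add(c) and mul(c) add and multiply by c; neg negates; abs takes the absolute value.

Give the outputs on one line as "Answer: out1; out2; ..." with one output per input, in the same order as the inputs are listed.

Execution, op by op:
  26 -> 26 -> -156 -> 156 -> -312 -> -2496
  13 -> 13 -> -78 -> 78 -> -156 -> -1248
  -38 -> 38 -> -228 -> 228 -> -456 -> -3648
  -36 -> 36 -> -216 -> 216 -> -432 -> -3456

-2496; -1248; -3648; -3456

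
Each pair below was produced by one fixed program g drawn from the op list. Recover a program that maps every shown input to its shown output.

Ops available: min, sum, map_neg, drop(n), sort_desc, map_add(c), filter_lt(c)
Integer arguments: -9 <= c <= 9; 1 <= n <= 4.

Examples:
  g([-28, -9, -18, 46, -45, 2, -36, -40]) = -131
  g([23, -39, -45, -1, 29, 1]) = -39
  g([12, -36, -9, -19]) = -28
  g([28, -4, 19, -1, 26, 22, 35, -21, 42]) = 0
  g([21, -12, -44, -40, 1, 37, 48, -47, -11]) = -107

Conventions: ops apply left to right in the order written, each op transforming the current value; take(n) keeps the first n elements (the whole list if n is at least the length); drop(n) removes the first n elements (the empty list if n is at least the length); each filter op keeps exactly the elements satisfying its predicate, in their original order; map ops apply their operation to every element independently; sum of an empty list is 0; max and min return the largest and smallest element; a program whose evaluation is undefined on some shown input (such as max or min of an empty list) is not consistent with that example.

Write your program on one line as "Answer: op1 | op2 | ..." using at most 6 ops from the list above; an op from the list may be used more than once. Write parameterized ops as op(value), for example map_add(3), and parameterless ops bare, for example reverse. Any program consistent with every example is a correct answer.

map_neg | sort_desc | map_neg | drop(1) | filter_lt(-8) | sum

Check, running the answer program on each example:
  [-28, -9, -18, 46, -45, 2, -36, -40] -> [28, 9, 18, -46, 45, -2, 36, 40] -> [45, 40, 36, 28, 18, 9, -2, -46] -> [-45, -40, -36, -28, -18, -9, 2, 46] -> [-40, -36, -28, -18, -9, 2, 46] -> [-40, -36, -28, -18, -9] -> -131
  [23, -39, -45, -1, 29, 1] -> [-23, 39, 45, 1, -29, -1] -> [45, 39, 1, -1, -23, -29] -> [-45, -39, -1, 1, 23, 29] -> [-39, -1, 1, 23, 29] -> [-39] -> -39
  [12, -36, -9, -19] -> [-12, 36, 9, 19] -> [36, 19, 9, -12] -> [-36, -19, -9, 12] -> [-19, -9, 12] -> [-19, -9] -> -28
  [28, -4, 19, -1, 26, 22, 35, -21, 42] -> [-28, 4, -19, 1, -26, -22, -35, 21, -42] -> [21, 4, 1, -19, -22, -26, -28, -35, -42] -> [-21, -4, -1, 19, 22, 26, 28, 35, 42] -> [-4, -1, 19, 22, 26, 28, 35, 42] -> [] -> 0
  [21, -12, -44, -40, 1, 37, 48, -47, -11] -> [-21, 12, 44, 40, -1, -37, -48, 47, 11] -> [47, 44, 40, 12, 11, -1, -21, -37, -48] -> [-47, -44, -40, -12, -11, 1, 21, 37, 48] -> [-44, -40, -12, -11, 1, 21, 37, 48] -> [-44, -40, -12, -11] -> -107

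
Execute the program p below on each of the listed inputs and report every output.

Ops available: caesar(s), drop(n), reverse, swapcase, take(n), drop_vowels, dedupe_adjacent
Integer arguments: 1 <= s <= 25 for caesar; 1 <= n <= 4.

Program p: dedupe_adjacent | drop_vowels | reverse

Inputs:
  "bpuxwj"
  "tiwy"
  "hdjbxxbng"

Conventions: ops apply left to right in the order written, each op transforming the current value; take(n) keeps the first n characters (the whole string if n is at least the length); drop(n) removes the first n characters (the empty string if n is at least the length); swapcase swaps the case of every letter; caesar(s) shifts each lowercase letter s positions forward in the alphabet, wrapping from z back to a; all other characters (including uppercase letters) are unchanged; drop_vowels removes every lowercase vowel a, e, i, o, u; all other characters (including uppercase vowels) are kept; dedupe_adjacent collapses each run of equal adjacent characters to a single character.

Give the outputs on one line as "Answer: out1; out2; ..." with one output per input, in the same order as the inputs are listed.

"jwxpb"; "ywt"; "gnbxbjdh"

Execution, op by op:
  "bpuxwj" -> "bpuxwj" -> "bpxwj" -> "jwxpb"
  "tiwy" -> "tiwy" -> "twy" -> "ywt"
  "hdjbxxbng" -> "hdjbxbng" -> "hdjbxbng" -> "gnbxbjdh"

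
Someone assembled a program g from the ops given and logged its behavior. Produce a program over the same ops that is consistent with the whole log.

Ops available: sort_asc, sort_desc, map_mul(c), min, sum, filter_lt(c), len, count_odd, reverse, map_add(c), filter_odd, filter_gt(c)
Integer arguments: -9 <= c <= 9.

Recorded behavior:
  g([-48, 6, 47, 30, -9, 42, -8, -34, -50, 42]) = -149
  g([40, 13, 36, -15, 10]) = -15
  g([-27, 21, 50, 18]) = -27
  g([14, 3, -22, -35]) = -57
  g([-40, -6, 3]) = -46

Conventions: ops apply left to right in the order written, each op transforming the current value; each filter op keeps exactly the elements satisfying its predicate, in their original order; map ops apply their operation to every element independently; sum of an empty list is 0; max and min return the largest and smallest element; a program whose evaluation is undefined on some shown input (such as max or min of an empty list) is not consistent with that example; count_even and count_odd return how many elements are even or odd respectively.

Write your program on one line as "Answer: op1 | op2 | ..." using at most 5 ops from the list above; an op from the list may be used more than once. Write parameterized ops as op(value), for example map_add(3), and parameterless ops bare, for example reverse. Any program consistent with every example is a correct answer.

reverse | filter_lt(1) | reverse | sum

Check, running the answer program on each example:
  [-48, 6, 47, 30, -9, 42, -8, -34, -50, 42] -> [42, -50, -34, -8, 42, -9, 30, 47, 6, -48] -> [-50, -34, -8, -9, -48] -> [-48, -9, -8, -34, -50] -> -149
  [40, 13, 36, -15, 10] -> [10, -15, 36, 13, 40] -> [-15] -> [-15] -> -15
  [-27, 21, 50, 18] -> [18, 50, 21, -27] -> [-27] -> [-27] -> -27
  [14, 3, -22, -35] -> [-35, -22, 3, 14] -> [-35, -22] -> [-22, -35] -> -57
  [-40, -6, 3] -> [3, -6, -40] -> [-6, -40] -> [-40, -6] -> -46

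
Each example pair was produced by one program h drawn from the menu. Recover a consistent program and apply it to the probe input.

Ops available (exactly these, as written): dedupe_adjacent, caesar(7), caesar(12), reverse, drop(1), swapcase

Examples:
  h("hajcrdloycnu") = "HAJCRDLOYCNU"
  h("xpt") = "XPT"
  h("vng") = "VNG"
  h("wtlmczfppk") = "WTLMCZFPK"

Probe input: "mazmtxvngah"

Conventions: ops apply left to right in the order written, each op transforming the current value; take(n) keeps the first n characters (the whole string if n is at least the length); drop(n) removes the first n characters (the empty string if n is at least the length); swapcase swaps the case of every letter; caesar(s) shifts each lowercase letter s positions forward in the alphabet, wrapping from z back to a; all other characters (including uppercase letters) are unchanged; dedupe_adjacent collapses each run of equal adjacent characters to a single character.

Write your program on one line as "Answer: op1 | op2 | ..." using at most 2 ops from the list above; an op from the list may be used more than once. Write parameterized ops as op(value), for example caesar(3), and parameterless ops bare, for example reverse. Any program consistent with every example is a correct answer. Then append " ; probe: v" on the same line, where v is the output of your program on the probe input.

dedupe_adjacent | swapcase ; probe: "MAZMTXVNGAH"

Check, running the answer program on each example:
  "hajcrdloycnu" -> "hajcrdloycnu" -> "HAJCRDLOYCNU"
  "xpt" -> "xpt" -> "XPT"
  "vng" -> "vng" -> "VNG"
  "wtlmczfppk" -> "wtlmczfpk" -> "WTLMCZFPK"
  probe: "mazmtxvngah" -> "mazmtxvngah" -> "MAZMTXVNGAH"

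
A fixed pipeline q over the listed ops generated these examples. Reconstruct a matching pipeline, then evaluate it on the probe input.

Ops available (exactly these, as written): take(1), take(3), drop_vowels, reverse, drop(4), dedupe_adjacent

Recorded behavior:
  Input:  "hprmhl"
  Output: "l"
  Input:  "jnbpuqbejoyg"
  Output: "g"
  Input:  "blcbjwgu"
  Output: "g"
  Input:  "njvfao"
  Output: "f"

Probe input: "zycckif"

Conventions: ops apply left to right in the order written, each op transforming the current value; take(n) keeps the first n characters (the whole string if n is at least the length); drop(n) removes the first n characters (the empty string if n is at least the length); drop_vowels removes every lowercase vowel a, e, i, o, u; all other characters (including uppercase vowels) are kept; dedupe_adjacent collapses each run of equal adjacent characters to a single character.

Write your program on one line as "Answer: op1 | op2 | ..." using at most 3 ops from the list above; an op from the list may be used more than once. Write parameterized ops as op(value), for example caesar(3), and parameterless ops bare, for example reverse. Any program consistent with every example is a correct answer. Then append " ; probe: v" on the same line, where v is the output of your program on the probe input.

reverse | drop_vowels | take(1) ; probe: "f"

Check, running the answer program on each example:
  "hprmhl" -> "lhmrph" -> "lhmrph" -> "l"
  "jnbpuqbejoyg" -> "gyojebqupbnj" -> "gyjbqpbnj" -> "g"
  "blcbjwgu" -> "ugwjbclb" -> "gwjbclb" -> "g"
  "njvfao" -> "oafvjn" -> "fvjn" -> "f"
  probe: "zycckif" -> "fikccyz" -> "fkccyz" -> "f"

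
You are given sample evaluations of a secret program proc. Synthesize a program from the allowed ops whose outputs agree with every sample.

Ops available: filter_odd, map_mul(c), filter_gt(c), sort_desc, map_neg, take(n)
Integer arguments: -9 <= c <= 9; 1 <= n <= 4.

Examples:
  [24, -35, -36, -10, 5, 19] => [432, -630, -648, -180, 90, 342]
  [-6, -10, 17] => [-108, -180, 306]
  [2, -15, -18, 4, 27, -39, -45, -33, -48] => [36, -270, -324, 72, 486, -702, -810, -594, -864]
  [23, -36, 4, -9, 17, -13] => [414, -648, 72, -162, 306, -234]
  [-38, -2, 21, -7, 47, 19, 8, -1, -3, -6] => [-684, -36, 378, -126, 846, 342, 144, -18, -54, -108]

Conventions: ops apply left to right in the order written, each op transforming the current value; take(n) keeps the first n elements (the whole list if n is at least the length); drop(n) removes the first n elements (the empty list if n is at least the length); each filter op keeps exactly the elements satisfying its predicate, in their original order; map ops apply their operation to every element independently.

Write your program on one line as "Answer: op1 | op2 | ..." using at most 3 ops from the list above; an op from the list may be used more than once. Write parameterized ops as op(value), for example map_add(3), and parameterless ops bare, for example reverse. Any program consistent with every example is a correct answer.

map_mul(2) | map_neg | map_mul(-9)

Check, running the answer program on each example:
  [24, -35, -36, -10, 5, 19] -> [48, -70, -72, -20, 10, 38] -> [-48, 70, 72, 20, -10, -38] -> [432, -630, -648, -180, 90, 342]
  [-6, -10, 17] -> [-12, -20, 34] -> [12, 20, -34] -> [-108, -180, 306]
  [2, -15, -18, 4, 27, -39, -45, -33, -48] -> [4, -30, -36, 8, 54, -78, -90, -66, -96] -> [-4, 30, 36, -8, -54, 78, 90, 66, 96] -> [36, -270, -324, 72, 486, -702, -810, -594, -864]
  [23, -36, 4, -9, 17, -13] -> [46, -72, 8, -18, 34, -26] -> [-46, 72, -8, 18, -34, 26] -> [414, -648, 72, -162, 306, -234]
  [-38, -2, 21, -7, 47, 19, 8, -1, -3, -6] -> [-76, -4, 42, -14, 94, 38, 16, -2, -6, -12] -> [76, 4, -42, 14, -94, -38, -16, 2, 6, 12] -> [-684, -36, 378, -126, 846, 342, 144, -18, -54, -108]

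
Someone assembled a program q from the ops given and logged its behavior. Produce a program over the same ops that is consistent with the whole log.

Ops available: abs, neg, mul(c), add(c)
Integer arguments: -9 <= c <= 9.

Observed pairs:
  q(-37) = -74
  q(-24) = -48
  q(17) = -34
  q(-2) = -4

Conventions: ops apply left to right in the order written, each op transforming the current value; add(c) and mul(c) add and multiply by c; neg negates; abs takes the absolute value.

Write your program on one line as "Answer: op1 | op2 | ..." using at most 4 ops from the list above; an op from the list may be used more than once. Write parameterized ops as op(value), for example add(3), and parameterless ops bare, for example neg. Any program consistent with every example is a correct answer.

abs | mul(2) | neg

Check, running the answer program on each example:
  -37 -> 37 -> 74 -> -74
  -24 -> 24 -> 48 -> -48
  17 -> 17 -> 34 -> -34
  -2 -> 2 -> 4 -> -4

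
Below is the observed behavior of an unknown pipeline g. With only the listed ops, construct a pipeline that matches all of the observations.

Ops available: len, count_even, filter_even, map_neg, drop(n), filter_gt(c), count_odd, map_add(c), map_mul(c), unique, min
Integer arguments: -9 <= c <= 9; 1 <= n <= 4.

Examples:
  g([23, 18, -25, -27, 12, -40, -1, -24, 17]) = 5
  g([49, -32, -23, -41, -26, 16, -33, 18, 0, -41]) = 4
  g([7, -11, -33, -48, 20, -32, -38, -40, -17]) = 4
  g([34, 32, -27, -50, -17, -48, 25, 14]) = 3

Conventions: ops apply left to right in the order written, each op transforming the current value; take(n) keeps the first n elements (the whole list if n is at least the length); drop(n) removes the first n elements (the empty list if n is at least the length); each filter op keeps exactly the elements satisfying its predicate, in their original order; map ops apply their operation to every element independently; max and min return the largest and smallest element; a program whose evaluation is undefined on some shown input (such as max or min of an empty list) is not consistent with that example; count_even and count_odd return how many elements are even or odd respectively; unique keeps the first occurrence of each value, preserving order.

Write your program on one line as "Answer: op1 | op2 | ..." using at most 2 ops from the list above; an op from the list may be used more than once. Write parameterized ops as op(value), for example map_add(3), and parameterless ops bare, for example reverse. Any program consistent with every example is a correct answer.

unique | count_odd

Check, running the answer program on each example:
  [23, 18, -25, -27, 12, -40, -1, -24, 17] -> [23, 18, -25, -27, 12, -40, -1, -24, 17] -> 5
  [49, -32, -23, -41, -26, 16, -33, 18, 0, -41] -> [49, -32, -23, -41, -26, 16, -33, 18, 0] -> 4
  [7, -11, -33, -48, 20, -32, -38, -40, -17] -> [7, -11, -33, -48, 20, -32, -38, -40, -17] -> 4
  [34, 32, -27, -50, -17, -48, 25, 14] -> [34, 32, -27, -50, -17, -48, 25, 14] -> 3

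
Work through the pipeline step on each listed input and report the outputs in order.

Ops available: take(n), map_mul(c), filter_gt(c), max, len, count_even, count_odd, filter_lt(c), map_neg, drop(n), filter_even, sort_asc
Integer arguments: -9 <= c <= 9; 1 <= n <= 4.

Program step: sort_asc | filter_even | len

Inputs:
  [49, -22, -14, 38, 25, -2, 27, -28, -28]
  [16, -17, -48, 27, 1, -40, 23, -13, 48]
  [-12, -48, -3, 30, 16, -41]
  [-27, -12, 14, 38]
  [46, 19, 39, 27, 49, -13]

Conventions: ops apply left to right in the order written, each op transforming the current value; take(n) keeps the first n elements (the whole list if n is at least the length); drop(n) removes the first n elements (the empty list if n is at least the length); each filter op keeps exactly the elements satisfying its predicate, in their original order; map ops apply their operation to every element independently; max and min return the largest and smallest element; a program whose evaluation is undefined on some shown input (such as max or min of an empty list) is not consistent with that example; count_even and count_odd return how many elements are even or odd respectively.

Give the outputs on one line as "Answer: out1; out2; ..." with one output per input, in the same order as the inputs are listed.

6; 4; 4; 3; 1

Execution, op by op:
  [49, -22, -14, 38, 25, -2, 27, -28, -28] -> [-28, -28, -22, -14, -2, 25, 27, 38, 49] -> [-28, -28, -22, -14, -2, 38] -> 6
  [16, -17, -48, 27, 1, -40, 23, -13, 48] -> [-48, -40, -17, -13, 1, 16, 23, 27, 48] -> [-48, -40, 16, 48] -> 4
  [-12, -48, -3, 30, 16, -41] -> [-48, -41, -12, -3, 16, 30] -> [-48, -12, 16, 30] -> 4
  [-27, -12, 14, 38] -> [-27, -12, 14, 38] -> [-12, 14, 38] -> 3
  [46, 19, 39, 27, 49, -13] -> [-13, 19, 27, 39, 46, 49] -> [46] -> 1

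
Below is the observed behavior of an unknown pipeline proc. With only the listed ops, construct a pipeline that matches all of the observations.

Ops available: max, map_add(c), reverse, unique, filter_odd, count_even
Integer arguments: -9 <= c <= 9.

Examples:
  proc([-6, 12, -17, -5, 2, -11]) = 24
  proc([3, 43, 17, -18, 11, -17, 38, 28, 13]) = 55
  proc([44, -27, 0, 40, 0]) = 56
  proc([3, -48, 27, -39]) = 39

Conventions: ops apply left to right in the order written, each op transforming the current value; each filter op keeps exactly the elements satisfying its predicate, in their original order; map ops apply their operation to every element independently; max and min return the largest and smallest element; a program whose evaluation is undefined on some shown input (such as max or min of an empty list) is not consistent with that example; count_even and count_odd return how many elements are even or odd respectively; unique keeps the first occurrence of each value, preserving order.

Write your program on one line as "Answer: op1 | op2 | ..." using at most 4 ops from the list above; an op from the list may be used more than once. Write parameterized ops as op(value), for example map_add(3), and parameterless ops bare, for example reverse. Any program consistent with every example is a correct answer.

map_add(3) | unique | map_add(9) | max

Check, running the answer program on each example:
  [-6, 12, -17, -5, 2, -11] -> [-3, 15, -14, -2, 5, -8] -> [-3, 15, -14, -2, 5, -8] -> [6, 24, -5, 7, 14, 1] -> 24
  [3, 43, 17, -18, 11, -17, 38, 28, 13] -> [6, 46, 20, -15, 14, -14, 41, 31, 16] -> [6, 46, 20, -15, 14, -14, 41, 31, 16] -> [15, 55, 29, -6, 23, -5, 50, 40, 25] -> 55
  [44, -27, 0, 40, 0] -> [47, -24, 3, 43, 3] -> [47, -24, 3, 43] -> [56, -15, 12, 52] -> 56
  [3, -48, 27, -39] -> [6, -45, 30, -36] -> [6, -45, 30, -36] -> [15, -36, 39, -27] -> 39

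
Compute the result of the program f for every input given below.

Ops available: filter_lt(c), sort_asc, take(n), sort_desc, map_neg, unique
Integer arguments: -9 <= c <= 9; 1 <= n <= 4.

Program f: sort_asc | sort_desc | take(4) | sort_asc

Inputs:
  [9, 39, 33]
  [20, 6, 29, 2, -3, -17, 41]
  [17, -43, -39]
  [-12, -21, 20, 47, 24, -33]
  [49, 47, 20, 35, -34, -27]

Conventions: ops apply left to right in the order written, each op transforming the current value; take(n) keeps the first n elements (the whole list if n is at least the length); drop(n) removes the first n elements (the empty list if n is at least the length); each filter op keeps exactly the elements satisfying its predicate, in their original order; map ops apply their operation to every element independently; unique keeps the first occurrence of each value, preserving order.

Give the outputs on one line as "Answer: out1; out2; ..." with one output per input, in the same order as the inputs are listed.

[9, 33, 39]; [6, 20, 29, 41]; [-43, -39, 17]; [-12, 20, 24, 47]; [20, 35, 47, 49]

Execution, op by op:
  [9, 39, 33] -> [9, 33, 39] -> [39, 33, 9] -> [39, 33, 9] -> [9, 33, 39]
  [20, 6, 29, 2, -3, -17, 41] -> [-17, -3, 2, 6, 20, 29, 41] -> [41, 29, 20, 6, 2, -3, -17] -> [41, 29, 20, 6] -> [6, 20, 29, 41]
  [17, -43, -39] -> [-43, -39, 17] -> [17, -39, -43] -> [17, -39, -43] -> [-43, -39, 17]
  [-12, -21, 20, 47, 24, -33] -> [-33, -21, -12, 20, 24, 47] -> [47, 24, 20, -12, -21, -33] -> [47, 24, 20, -12] -> [-12, 20, 24, 47]
  [49, 47, 20, 35, -34, -27] -> [-34, -27, 20, 35, 47, 49] -> [49, 47, 35, 20, -27, -34] -> [49, 47, 35, 20] -> [20, 35, 47, 49]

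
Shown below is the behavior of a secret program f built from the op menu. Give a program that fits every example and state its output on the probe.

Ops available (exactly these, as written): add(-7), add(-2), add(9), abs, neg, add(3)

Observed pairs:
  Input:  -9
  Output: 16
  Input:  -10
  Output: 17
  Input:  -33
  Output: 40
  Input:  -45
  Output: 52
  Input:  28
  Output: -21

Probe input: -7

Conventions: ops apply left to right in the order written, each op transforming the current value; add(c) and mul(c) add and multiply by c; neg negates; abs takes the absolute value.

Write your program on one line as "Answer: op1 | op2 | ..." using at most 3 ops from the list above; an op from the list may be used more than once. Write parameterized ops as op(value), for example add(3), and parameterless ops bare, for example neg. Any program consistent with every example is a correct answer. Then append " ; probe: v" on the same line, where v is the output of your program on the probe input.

add(-7) | neg ; probe: 14

Check, running the answer program on each example:
  -9 -> -16 -> 16
  -10 -> -17 -> 17
  -33 -> -40 -> 40
  -45 -> -52 -> 52
  28 -> 21 -> -21
  probe: -7 -> -14 -> 14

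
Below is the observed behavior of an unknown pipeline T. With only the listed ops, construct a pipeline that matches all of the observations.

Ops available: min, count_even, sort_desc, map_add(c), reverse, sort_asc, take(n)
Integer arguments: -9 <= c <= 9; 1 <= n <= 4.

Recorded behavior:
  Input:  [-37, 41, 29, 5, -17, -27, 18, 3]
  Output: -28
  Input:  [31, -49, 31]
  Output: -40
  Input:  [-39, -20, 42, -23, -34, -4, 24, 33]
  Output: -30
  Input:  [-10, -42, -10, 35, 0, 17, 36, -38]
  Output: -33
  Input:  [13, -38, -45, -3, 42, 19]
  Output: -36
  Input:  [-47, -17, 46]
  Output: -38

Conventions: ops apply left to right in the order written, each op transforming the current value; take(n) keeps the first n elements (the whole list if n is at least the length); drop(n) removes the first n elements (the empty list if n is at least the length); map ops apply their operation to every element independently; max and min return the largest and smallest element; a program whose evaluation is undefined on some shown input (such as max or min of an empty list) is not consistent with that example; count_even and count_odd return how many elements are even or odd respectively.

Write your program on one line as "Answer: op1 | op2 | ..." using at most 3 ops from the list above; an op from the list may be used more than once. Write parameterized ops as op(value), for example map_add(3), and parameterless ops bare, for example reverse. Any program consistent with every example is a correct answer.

map_add(9) | sort_asc | min

Check, running the answer program on each example:
  [-37, 41, 29, 5, -17, -27, 18, 3] -> [-28, 50, 38, 14, -8, -18, 27, 12] -> [-28, -18, -8, 12, 14, 27, 38, 50] -> -28
  [31, -49, 31] -> [40, -40, 40] -> [-40, 40, 40] -> -40
  [-39, -20, 42, -23, -34, -4, 24, 33] -> [-30, -11, 51, -14, -25, 5, 33, 42] -> [-30, -25, -14, -11, 5, 33, 42, 51] -> -30
  [-10, -42, -10, 35, 0, 17, 36, -38] -> [-1, -33, -1, 44, 9, 26, 45, -29] -> [-33, -29, -1, -1, 9, 26, 44, 45] -> -33
  [13, -38, -45, -3, 42, 19] -> [22, -29, -36, 6, 51, 28] -> [-36, -29, 6, 22, 28, 51] -> -36
  [-47, -17, 46] -> [-38, -8, 55] -> [-38, -8, 55] -> -38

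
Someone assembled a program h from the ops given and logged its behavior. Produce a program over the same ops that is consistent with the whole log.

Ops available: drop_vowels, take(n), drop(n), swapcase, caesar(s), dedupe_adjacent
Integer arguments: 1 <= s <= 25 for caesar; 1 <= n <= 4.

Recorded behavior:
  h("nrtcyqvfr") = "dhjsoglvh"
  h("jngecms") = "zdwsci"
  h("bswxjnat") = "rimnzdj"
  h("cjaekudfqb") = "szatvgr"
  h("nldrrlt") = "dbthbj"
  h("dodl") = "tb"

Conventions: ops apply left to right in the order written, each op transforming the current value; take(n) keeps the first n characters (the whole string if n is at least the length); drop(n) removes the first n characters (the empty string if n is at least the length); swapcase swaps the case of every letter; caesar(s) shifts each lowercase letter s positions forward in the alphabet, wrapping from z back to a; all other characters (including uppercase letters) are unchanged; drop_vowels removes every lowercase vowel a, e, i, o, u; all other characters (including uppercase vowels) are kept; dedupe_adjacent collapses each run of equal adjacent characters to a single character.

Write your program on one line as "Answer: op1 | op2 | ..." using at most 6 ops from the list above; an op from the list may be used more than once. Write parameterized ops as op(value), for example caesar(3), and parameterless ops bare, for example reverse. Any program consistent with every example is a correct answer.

drop_vowels | caesar(16) | swapcase | dedupe_adjacent | swapcase

Check, running the answer program on each example:
  "nrtcyqvfr" -> "nrtcyqvfr" -> "dhjsoglvh" -> "DHJSOGLVH" -> "DHJSOGLVH" -> "dhjsoglvh"
  "jngecms" -> "jngcms" -> "zdwsci" -> "ZDWSCI" -> "ZDWSCI" -> "zdwsci"
  "bswxjnat" -> "bswxjnt" -> "rimnzdj" -> "RIMNZDJ" -> "RIMNZDJ" -> "rimnzdj"
  "cjaekudfqb" -> "cjkdfqb" -> "szatvgr" -> "SZATVGR" -> "SZATVGR" -> "szatvgr"
  "nldrrlt" -> "nldrrlt" -> "dbthhbj" -> "DBTHHBJ" -> "DBTHBJ" -> "dbthbj"
  "dodl" -> "ddl" -> "ttb" -> "TTB" -> "TB" -> "tb"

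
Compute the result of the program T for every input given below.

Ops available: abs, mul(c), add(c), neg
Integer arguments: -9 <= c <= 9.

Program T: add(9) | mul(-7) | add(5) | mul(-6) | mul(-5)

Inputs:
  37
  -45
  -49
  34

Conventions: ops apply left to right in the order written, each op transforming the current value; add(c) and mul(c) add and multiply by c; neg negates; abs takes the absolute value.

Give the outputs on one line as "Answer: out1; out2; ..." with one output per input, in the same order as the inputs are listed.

-9510; 7710; 8550; -8880

Execution, op by op:
  37 -> 46 -> -322 -> -317 -> 1902 -> -9510
  -45 -> -36 -> 252 -> 257 -> -1542 -> 7710
  -49 -> -40 -> 280 -> 285 -> -1710 -> 8550
  34 -> 43 -> -301 -> -296 -> 1776 -> -8880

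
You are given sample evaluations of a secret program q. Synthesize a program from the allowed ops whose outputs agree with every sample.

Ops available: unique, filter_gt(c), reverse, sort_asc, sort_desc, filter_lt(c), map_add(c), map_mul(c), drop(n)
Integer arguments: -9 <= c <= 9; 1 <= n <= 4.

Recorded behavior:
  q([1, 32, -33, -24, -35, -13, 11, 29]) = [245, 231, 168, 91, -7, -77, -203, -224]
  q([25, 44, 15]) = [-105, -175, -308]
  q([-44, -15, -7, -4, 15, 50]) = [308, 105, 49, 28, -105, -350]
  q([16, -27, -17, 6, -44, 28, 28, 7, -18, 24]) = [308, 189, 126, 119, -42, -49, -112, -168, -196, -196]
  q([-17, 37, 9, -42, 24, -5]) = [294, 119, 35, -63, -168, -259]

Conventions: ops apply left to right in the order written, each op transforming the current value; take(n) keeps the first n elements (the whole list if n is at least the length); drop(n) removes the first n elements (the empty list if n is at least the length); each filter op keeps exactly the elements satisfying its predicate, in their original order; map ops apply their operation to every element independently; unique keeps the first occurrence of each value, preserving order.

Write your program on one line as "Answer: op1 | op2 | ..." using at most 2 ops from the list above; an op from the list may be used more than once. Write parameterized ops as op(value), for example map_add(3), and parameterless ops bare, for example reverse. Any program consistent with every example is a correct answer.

map_mul(-7) | sort_desc

Check, running the answer program on each example:
  [1, 32, -33, -24, -35, -13, 11, 29] -> [-7, -224, 231, 168, 245, 91, -77, -203] -> [245, 231, 168, 91, -7, -77, -203, -224]
  [25, 44, 15] -> [-175, -308, -105] -> [-105, -175, -308]
  [-44, -15, -7, -4, 15, 50] -> [308, 105, 49, 28, -105, -350] -> [308, 105, 49, 28, -105, -350]
  [16, -27, -17, 6, -44, 28, 28, 7, -18, 24] -> [-112, 189, 119, -42, 308, -196, -196, -49, 126, -168] -> [308, 189, 126, 119, -42, -49, -112, -168, -196, -196]
  [-17, 37, 9, -42, 24, -5] -> [119, -259, -63, 294, -168, 35] -> [294, 119, 35, -63, -168, -259]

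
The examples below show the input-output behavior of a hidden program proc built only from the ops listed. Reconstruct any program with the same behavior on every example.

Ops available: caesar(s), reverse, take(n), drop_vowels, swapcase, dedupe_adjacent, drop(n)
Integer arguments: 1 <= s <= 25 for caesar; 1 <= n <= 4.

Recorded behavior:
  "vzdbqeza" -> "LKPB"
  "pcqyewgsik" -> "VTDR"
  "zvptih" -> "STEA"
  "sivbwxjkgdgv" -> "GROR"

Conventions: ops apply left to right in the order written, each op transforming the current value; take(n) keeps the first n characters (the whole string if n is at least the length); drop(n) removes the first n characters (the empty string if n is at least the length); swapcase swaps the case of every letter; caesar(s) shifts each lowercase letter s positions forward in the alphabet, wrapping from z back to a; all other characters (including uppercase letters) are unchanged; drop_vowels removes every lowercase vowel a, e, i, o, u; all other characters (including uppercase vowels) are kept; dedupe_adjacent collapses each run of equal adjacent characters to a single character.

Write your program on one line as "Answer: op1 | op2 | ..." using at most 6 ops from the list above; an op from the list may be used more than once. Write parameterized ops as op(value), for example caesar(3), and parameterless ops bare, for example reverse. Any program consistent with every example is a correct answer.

caesar(5) | caesar(6) | swapcase | reverse | take(4)

Check, running the answer program on each example:
  "vzdbqeza" -> "aeigvjef" -> "gkombpkl" -> "GKOMBPKL" -> "LKPBMOKG" -> "LKPB"
  "pcqyewgsik" -> "uhvdjblxnp" -> "anbjphrdtv" -> "ANBJPHRDTV" -> "VTDRHPJBNA" -> "VTDR"
  "zvptih" -> "eauynm" -> "kgaets" -> "KGAETS" -> "STEAGK" -> "STEA"
  "sivbwxjkgdgv" -> "xnagbcoplila" -> "dtgmhiuvrorg" -> "DTGMHIUVRORG" -> "GRORVUIHMGTD" -> "GROR"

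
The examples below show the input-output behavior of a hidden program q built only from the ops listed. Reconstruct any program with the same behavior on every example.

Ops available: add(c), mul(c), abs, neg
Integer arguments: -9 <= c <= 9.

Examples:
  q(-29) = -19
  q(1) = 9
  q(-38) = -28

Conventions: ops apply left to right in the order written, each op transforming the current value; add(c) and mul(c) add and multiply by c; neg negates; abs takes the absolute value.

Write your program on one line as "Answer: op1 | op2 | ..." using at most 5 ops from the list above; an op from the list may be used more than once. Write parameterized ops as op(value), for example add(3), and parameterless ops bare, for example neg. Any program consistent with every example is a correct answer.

abs | add(-8) | neg | add(2)

Check, running the answer program on each example:
  -29 -> 29 -> 21 -> -21 -> -19
  1 -> 1 -> -7 -> 7 -> 9
  -38 -> 38 -> 30 -> -30 -> -28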